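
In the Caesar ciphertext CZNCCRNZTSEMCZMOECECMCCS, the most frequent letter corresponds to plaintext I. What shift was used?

20

The most frequent ciphertext letter is C (appears 8 times).
C is position 2; I is position 8.
Shift = -6≡20.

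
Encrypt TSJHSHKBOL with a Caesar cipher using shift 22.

T(19): 19+22=41≡15 → P
S(18): 18+22=40≡14 → O
J(9): 9+22=31≡5 → F
H(7): 7+22=29≡3 → D
S(18): 18+22=40≡14 → O
H(7): 7+22=29≡3 → D
K(10): 10+22=32≡6 → G
B(1): 1+22=23 → X
O(14): 14+22=36≡10 → K
L(11): 11+22=33≡7 → H

POFDODGXKH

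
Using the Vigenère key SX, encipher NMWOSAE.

FJOLKXW

Repeat the key across the message: SXSXSXS
N(13)+S(18): 31≡5 → F
M(12)+X(23): 35≡9 → J
W(22)+S(18): 40≡14 → O
O(14)+X(23): 37≡11 → L
S(18)+S(18): 36≡10 → K
A(0)+X(23): 23 → X
E(4)+S(18): 22 → W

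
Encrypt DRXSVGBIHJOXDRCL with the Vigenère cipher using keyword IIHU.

Repeat the key across the message: IIHUIIHUIIHUIIHU
D(3)+I(8): 11 → L
R(17)+I(8): 25 → Z
X(23)+H(7): 30≡4 → E
S(18)+U(20): 38≡12 → M
V(21)+I(8): 29≡3 → D
G(6)+I(8): 14 → O
B(1)+H(7): 8 → I
I(8)+U(20): 28≡2 → C
H(7)+I(8): 15 → P
J(9)+I(8): 17 → R
O(14)+H(7): 21 → V
X(23)+U(20): 43≡17 → R
D(3)+I(8): 11 → L
R(17)+I(8): 25 → Z
C(2)+H(7): 9 → J
L(11)+U(20): 31≡5 → F

LZEMDOICPRVRLZJF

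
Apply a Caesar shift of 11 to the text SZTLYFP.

S(18): 18+11=29≡3 → D
Z(25): 25+11=36≡10 → K
T(19): 19+11=30≡4 → E
L(11): 11+11=22 → W
Y(24): 24+11=35≡9 → J
F(5): 5+11=16 → Q
P(15): 15+11=26≡0 → A

DKEWJQA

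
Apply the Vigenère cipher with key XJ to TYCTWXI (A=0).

Repeat the key across the message: XJXJXJX
T(19)+X(23): 42≡16 → Q
Y(24)+J(9): 33≡7 → H
C(2)+X(23): 25 → Z
T(19)+J(9): 28≡2 → C
W(22)+X(23): 45≡19 → T
X(23)+J(9): 32≡6 → G
I(8)+X(23): 31≡5 → F

QHZCTGF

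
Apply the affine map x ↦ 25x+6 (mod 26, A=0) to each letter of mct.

m(12): 25·12+6=306≡20 → u
c(2): 25·2+6=56≡4 → e
t(19): 25·19+6=481≡13 → n

uen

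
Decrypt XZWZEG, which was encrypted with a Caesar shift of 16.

X(23): 23−16=7 → H
Z(25): 25−16=9 → J
W(22): 22−16=6 → G
Z(25): 25−16=9 → J
E(4): 4−16=-12≡14 → O
G(6): 6−16=-10≡16 → Q

HJGJOQ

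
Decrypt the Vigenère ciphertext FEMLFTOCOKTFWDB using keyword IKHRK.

Repeat the key across the ciphertext: IKHRKIKHRKIKHRK
F(5)−I(8): -3≡23 → X
E(4)−K(10): -6≡20 → U
M(12)−H(7): 5 → F
L(11)−R(17): -6≡20 → U
F(5)−K(10): -5≡21 → V
T(19)−I(8): 11 → L
O(14)−K(10): 4 → E
C(2)−H(7): -5≡21 → V
O(14)−R(17): -3≡23 → X
K(10)−K(10): 0 → A
T(19)−I(8): 11 → L
F(5)−K(10): -5≡21 → V
W(22)−H(7): 15 → P
D(3)−R(17): -14≡12 → M
B(1)−K(10): -9≡17 → R

XUFUVLEVXALVPMR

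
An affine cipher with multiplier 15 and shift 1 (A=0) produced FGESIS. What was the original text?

The inverse of 15 mod 26 is 7, since 15·7=105≡1. Apply D(y)=7·(y−1) mod 26:
F(5): 7·(5−1)=28≡2 → C
G(6): 7·(6−1)=35≡9 → J
E(4): 7·(4−1)=21 → V
S(18): 7·(18−1)=119≡15 → P
I(8): 7·(8−1)=49≡23 → X
S(18): 7·(18−1)=119≡15 → P

CJVPXP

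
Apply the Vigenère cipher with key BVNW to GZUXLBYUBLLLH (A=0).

HUHTMWLQCGYHI

Repeat the key across the message: BVNWBVNWBVNWB
G(6)+B(1): 7 → H
Z(25)+V(21): 46≡20 → U
U(20)+N(13): 33≡7 → H
X(23)+W(22): 45≡19 → T
L(11)+B(1): 12 → M
B(1)+V(21): 22 → W
Y(24)+N(13): 37≡11 → L
U(20)+W(22): 42≡16 → Q
B(1)+B(1): 2 → C
L(11)+V(21): 32≡6 → G
L(11)+N(13): 24 → Y
L(11)+W(22): 33≡7 → H
H(7)+B(1): 8 → I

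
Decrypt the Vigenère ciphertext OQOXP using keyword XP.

RBRIS

Repeat the key across the ciphertext: XPXPX
O(14)−X(23): -9≡17 → R
Q(16)−P(15): 1 → B
O(14)−X(23): -9≡17 → R
X(23)−P(15): 8 → I
P(15)−X(23): -8≡18 → S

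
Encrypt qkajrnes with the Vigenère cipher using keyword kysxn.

aisgexck

Repeat the key across the message: kysxnkys
q(16)+k(10): 26≡0 → a
k(10)+y(24): 34≡8 → i
a(0)+s(18): 18 → s
j(9)+x(23): 32≡6 → g
r(17)+n(13): 30≡4 → e
n(13)+k(10): 23 → x
e(4)+y(24): 28≡2 → c
s(18)+s(18): 36≡10 → k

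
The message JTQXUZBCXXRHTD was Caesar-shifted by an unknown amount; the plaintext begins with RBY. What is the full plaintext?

From the crib: J(9)−R(17)=-8≡18, so the shift is 18.
Subtract 18 from each ciphertext letter:
J(9): 9−18=-9≡17 → R
T(19): 19−18=1 → B
Q(16): 16−18=-2≡24 → Y
X(23): 23−18=5 → F
U(20): 20−18=2 → C
Z(25): 25−18=7 → H
B(1): 1−18=-17≡9 → J
C(2): 2−18=-16≡10 → K
X(23): 23−18=5 → F
X(23): 23−18=5 → F
R(17): 17−18=-1≡25 → Z
H(7): 7−18=-11≡15 → P
T(19): 19−18=1 → B
D(3): 3−18=-15≡11 → L

RBYFCHJKFFZPBL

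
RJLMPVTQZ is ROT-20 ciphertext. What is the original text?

R(17): 17−20=-3≡23 → X
J(9): 9−20=-11≡15 → P
L(11): 11−20=-9≡17 → R
M(12): 12−20=-8≡18 → S
P(15): 15−20=-5≡21 → V
V(21): 21−20=1 → B
T(19): 19−20=-1≡25 → Z
Q(16): 16−20=-4≡22 → W
Z(25): 25−20=5 → F

XPRSVBZWF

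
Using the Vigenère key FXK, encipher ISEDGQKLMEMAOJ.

NPOIDAPIWJJKTG

Repeat the key across the message: FXKFXKFXKFXKFX
I(8)+F(5): 13 → N
S(18)+X(23): 41≡15 → P
E(4)+K(10): 14 → O
D(3)+F(5): 8 → I
G(6)+X(23): 29≡3 → D
Q(16)+K(10): 26≡0 → A
K(10)+F(5): 15 → P
L(11)+X(23): 34≡8 → I
M(12)+K(10): 22 → W
E(4)+F(5): 9 → J
M(12)+X(23): 35≡9 → J
A(0)+K(10): 10 → K
O(14)+F(5): 19 → T
J(9)+X(23): 32≡6 → G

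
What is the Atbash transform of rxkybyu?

icpbybf

r(17) → i(8)
x(23) → c(2)
k(10) → p(15)
y(24) → b(1)
b(1) → y(24)
y(24) → b(1)
u(20) → f(5)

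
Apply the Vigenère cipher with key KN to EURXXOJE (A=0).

OHBKHBTR

Repeat the key across the message: KNKNKNKN
E(4)+K(10): 14 → O
U(20)+N(13): 33≡7 → H
R(17)+K(10): 27≡1 → B
X(23)+N(13): 36≡10 → K
X(23)+K(10): 33≡7 → H
O(14)+N(13): 27≡1 → B
J(9)+K(10): 19 → T
E(4)+N(13): 17 → R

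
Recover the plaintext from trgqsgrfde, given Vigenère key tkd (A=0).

Repeat the key across the ciphertext: tkdtkdtkdt
t(19)−t(19): 0 → a
r(17)−k(10): 7 → h
g(6)−d(3): 3 → d
q(16)−t(19): -3≡23 → x
s(18)−k(10): 8 → i
g(6)−d(3): 3 → d
r(17)−t(19): -2≡24 → y
f(5)−k(10): -5≡21 → v
d(3)−d(3): 0 → a
e(4)−t(19): -15≡11 → l

ahdxidyval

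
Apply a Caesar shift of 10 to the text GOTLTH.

QYDVDR

G(6): 6+10=16 → Q
O(14): 14+10=24 → Y
T(19): 19+10=29≡3 → D
L(11): 11+10=21 → V
T(19): 19+10=29≡3 → D
H(7): 7+10=17 → R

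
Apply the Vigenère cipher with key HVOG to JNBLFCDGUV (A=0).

QIPRMXRMBQ

Repeat the key across the message: HVOGHVOGHV
J(9)+H(7): 16 → Q
N(13)+V(21): 34≡8 → I
B(1)+O(14): 15 → P
L(11)+G(6): 17 → R
F(5)+H(7): 12 → M
C(2)+V(21): 23 → X
D(3)+O(14): 17 → R
G(6)+G(6): 12 → M
U(20)+H(7): 27≡1 → B
V(21)+V(21): 42≡16 → Q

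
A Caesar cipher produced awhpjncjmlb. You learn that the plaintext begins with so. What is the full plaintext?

sozhbfubedt

From the crib: a(0)−s(18)=-18≡8, so the shift is 8.
Subtract 8 from each ciphertext letter:
a(0): 0−8=-8≡18 → s
w(22): 22−8=14 → o
h(7): 7−8=-1≡25 → z
p(15): 15−8=7 → h
j(9): 9−8=1 → b
n(13): 13−8=5 → f
c(2): 2−8=-6≡20 → u
j(9): 9−8=1 → b
m(12): 12−8=4 → e
l(11): 11−8=3 → d
b(1): 1−8=-7≡19 → t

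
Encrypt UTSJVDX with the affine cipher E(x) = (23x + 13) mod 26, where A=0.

U(20): 23·20+13=473≡5 → F
T(19): 23·19+13=450≡8 → I
S(18): 23·18+13=427≡11 → L
J(9): 23·9+13=220≡12 → M
V(21): 23·21+13=496≡2 → C
D(3): 23·3+13=82≡4 → E
X(23): 23·23+13=542≡22 → W

FILMCEW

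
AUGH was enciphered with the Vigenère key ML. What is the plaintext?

OJUW

Repeat the key across the ciphertext: MLML
A(0)−M(12): -12≡14 → O
U(20)−L(11): 9 → J
G(6)−M(12): -6≡20 → U
H(7)−L(11): -4≡22 → W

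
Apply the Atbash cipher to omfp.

lnuk

o(14) → l(11)
m(12) → n(13)
f(5) → u(20)
p(15) → k(10)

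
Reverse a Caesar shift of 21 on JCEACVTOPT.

J(9): 9−21=-12≡14 → O
C(2): 2−21=-19≡7 → H
E(4): 4−21=-17≡9 → J
A(0): 0−21=-21≡5 → F
C(2): 2−21=-19≡7 → H
V(21): 21−21=0 → A
T(19): 19−21=-2≡24 → Y
O(14): 14−21=-7≡19 → T
P(15): 15−21=-6≡20 → U
T(19): 19−21=-2≡24 → Y

OHJFHAYTUY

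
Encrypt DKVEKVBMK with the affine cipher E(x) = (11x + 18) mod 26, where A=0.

ZYPKYPDUY

D(3): 11·3+18=51≡25 → Z
K(10): 11·10+18=128≡24 → Y
V(21): 11·21+18=249≡15 → P
E(4): 11·4+18=62≡10 → K
K(10): 11·10+18=128≡24 → Y
V(21): 11·21+18=249≡15 → P
B(1): 11·1+18=29≡3 → D
M(12): 11·12+18=150≡20 → U
K(10): 11·10+18=128≡24 → Y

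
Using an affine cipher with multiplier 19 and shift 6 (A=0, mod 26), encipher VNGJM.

PTQVA

V(21): 19·21+6=405≡15 → P
N(13): 19·13+6=253≡19 → T
G(6): 19·6+6=120≡16 → Q
J(9): 19·9+6=177≡21 → V
M(12): 19·12+6=234≡0 → A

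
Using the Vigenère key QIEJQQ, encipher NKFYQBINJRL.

Repeat the key across the message: QIEJQQQIEJQ
N(13)+Q(16): 29≡3 → D
K(10)+I(8): 18 → S
F(5)+E(4): 9 → J
Y(24)+J(9): 33≡7 → H
Q(16)+Q(16): 32≡6 → G
B(1)+Q(16): 17 → R
I(8)+Q(16): 24 → Y
N(13)+I(8): 21 → V
J(9)+E(4): 13 → N
R(17)+J(9): 26≡0 → A
L(11)+Q(16): 27≡1 → B

DSJHGRYVNAB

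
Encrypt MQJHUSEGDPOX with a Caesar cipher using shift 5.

M(12): 12+5=17 → R
Q(16): 16+5=21 → V
J(9): 9+5=14 → O
H(7): 7+5=12 → M
U(20): 20+5=25 → Z
S(18): 18+5=23 → X
E(4): 4+5=9 → J
G(6): 6+5=11 → L
D(3): 3+5=8 → I
P(15): 15+5=20 → U
O(14): 14+5=19 → T
X(23): 23+5=28≡2 → C

RVOMZXJLIUTC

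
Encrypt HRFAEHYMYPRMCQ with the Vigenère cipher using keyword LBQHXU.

Repeat the key across the message: LBQHXULBQHXULB
H(7)+L(11): 18 → S
R(17)+B(1): 18 → S
F(5)+Q(16): 21 → V
A(0)+H(7): 7 → H
E(4)+X(23): 27≡1 → B
H(7)+U(20): 27≡1 → B
Y(24)+L(11): 35≡9 → J
M(12)+B(1): 13 → N
Y(24)+Q(16): 40≡14 → O
P(15)+H(7): 22 → W
R(17)+X(23): 40≡14 → O
M(12)+U(20): 32≡6 → G
C(2)+L(11): 13 → N
Q(16)+B(1): 17 → R

SSVHBBJNOWOGNR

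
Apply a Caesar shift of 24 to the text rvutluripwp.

ptsrjspgnun

r(17): 17+24=41≡15 → p
v(21): 21+24=45≡19 → t
u(20): 20+24=44≡18 → s
t(19): 19+24=43≡17 → r
l(11): 11+24=35≡9 → j
u(20): 20+24=44≡18 → s
r(17): 17+24=41≡15 → p
i(8): 8+24=32≡6 → g
p(15): 15+24=39≡13 → n
w(22): 22+24=46≡20 → u
p(15): 15+24=39≡13 → n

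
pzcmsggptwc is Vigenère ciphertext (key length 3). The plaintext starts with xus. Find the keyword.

Subtract each crib letter from the matching ciphertext letter (mod 26):
p(15)−x(23)=-8≡18 → s
z(25)−u(20)=5 → f
c(2)−s(18)=-16≡10 → k

sfk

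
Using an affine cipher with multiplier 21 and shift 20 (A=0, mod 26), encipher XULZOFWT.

JYRZCVOD

X(23): 21·23+20=503≡9 → J
U(20): 21·20+20=440≡24 → Y
L(11): 21·11+20=251≡17 → R
Z(25): 21·25+20=545≡25 → Z
O(14): 21·14+20=314≡2 → C
F(5): 21·5+20=125≡21 → V
W(22): 21·22+20=482≡14 → O
T(19): 21·19+20=419≡3 → D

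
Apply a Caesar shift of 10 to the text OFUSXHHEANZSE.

YPECHRROKXJCO

O(14): 14+10=24 → Y
F(5): 5+10=15 → P
U(20): 20+10=30≡4 → E
S(18): 18+10=28≡2 → C
X(23): 23+10=33≡7 → H
H(7): 7+10=17 → R
H(7): 7+10=17 → R
E(4): 4+10=14 → O
A(0): 0+10=10 → K
N(13): 13+10=23 → X
Z(25): 25+10=35≡9 → J
S(18): 18+10=28≡2 → C
E(4): 4+10=14 → O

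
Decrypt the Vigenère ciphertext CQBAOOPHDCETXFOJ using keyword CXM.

ATPYRCNKRAHHVICH

Repeat the key across the ciphertext: CXMCXMCXMCXMCXMC
C(2)−C(2): 0 → A
Q(16)−X(23): -7≡19 → T
B(1)−M(12): -11≡15 → P
A(0)−C(2): -2≡24 → Y
O(14)−X(23): -9≡17 → R
O(14)−M(12): 2 → C
P(15)−C(2): 13 → N
H(7)−X(23): -16≡10 → K
D(3)−M(12): -9≡17 → R
C(2)−C(2): 0 → A
E(4)−X(23): -19≡7 → H
T(19)−M(12): 7 → H
X(23)−C(2): 21 → V
F(5)−X(23): -18≡8 → I
O(14)−M(12): 2 → C
J(9)−C(2): 7 → H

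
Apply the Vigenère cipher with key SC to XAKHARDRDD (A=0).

PCCJSTVTVF

Repeat the key across the message: SCSCSCSCSC
X(23)+S(18): 41≡15 → P
A(0)+C(2): 2 → C
K(10)+S(18): 28≡2 → C
H(7)+C(2): 9 → J
A(0)+S(18): 18 → S
R(17)+C(2): 19 → T
D(3)+S(18): 21 → V
R(17)+C(2): 19 → T
D(3)+S(18): 21 → V
D(3)+C(2): 5 → F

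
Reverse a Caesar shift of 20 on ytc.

y(24): 24−20=4 → e
t(19): 19−20=-1≡25 → z
c(2): 2−20=-18≡8 → i

ezi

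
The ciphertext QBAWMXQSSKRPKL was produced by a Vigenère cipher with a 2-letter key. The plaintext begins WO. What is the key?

Subtract each crib letter from the matching ciphertext letter (mod 26):
Q(16)−W(22)=-6≡20 → U
B(1)−O(14)=-13≡13 → N

UN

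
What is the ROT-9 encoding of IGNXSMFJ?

I(8): 8+9=17 → R
G(6): 6+9=15 → P
N(13): 13+9=22 → W
X(23): 23+9=32≡6 → G
S(18): 18+9=27≡1 → B
M(12): 12+9=21 → V
F(5): 5+9=14 → O
J(9): 9+9=18 → S

RPWGBVOS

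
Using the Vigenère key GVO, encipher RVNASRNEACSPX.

Repeat the key across the message: GVOGVOGVOGVOG
R(17)+G(6): 23 → X
V(21)+V(21): 42≡16 → Q
N(13)+O(14): 27≡1 → B
A(0)+G(6): 6 → G
S(18)+V(21): 39≡13 → N
R(17)+O(14): 31≡5 → F
N(13)+G(6): 19 → T
E(4)+V(21): 25 → Z
A(0)+O(14): 14 → O
C(2)+G(6): 8 → I
S(18)+V(21): 39≡13 → N
P(15)+O(14): 29≡3 → D
X(23)+G(6): 29≡3 → D

XQBGNFTZOINDD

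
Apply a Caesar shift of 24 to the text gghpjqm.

eefnhok

g(6): 6+24=30≡4 → e
g(6): 6+24=30≡4 → e
h(7): 7+24=31≡5 → f
p(15): 15+24=39≡13 → n
j(9): 9+24=33≡7 → h
q(16): 16+24=40≡14 → o
m(12): 12+24=36≡10 → k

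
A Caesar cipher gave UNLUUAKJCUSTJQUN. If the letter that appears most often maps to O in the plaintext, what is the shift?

6

The most frequent ciphertext letter is U (appears 5 times).
U is position 20; O is position 14.
Shift = 6.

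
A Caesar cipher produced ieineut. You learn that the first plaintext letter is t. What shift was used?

15

From the crib: i(8)−t(19)=-11≡15, so the shift is 15.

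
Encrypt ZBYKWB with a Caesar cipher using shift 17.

Z(25): 25+17=42≡16 → Q
B(1): 1+17=18 → S
Y(24): 24+17=41≡15 → P
K(10): 10+17=27≡1 → B
W(22): 22+17=39≡13 → N
B(1): 1+17=18 → S

QSPBNS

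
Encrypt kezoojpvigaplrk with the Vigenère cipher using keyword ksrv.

uwqjybgqsyrkvjb

Repeat the key across the message: ksrvksrvksrvksr
k(10)+k(10): 20 → u
e(4)+s(18): 22 → w
z(25)+r(17): 42≡16 → q
o(14)+v(21): 35≡9 → j
o(14)+k(10): 24 → y
j(9)+s(18): 27≡1 → b
p(15)+r(17): 32≡6 → g
v(21)+v(21): 42≡16 → q
i(8)+k(10): 18 → s
g(6)+s(18): 24 → y
a(0)+r(17): 17 → r
p(15)+v(21): 36≡10 → k
l(11)+k(10): 21 → v
r(17)+s(18): 35≡9 → j
k(10)+r(17): 27≡1 → b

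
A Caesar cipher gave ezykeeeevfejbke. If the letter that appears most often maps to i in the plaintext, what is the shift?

22

The most frequent ciphertext letter is e (appears 7 times).
e is position 4; i is position 8.
Shift = -4≡22.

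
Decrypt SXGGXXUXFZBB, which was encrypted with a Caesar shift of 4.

OTCCTTQTBVXX

S(18): 18−4=14 → O
X(23): 23−4=19 → T
G(6): 6−4=2 → C
G(6): 6−4=2 → C
X(23): 23−4=19 → T
X(23): 23−4=19 → T
U(20): 20−4=16 → Q
X(23): 23−4=19 → T
F(5): 5−4=1 → B
Z(25): 25−4=21 → V
B(1): 1−4=-3≡23 → X
B(1): 1−4=-3≡23 → X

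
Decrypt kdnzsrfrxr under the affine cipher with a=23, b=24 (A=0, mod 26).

The inverse of 23 mod 26 is 17, since 23·17=391≡1. Apply D(y)=17·(y−24) mod 26:
k(10): 17·(10−24)=-238≡22 → w
d(3): 17·(3−24)=-357≡7 → h
n(13): 17·(13−24)=-187≡21 → v
z(25): 17·(25−24)=17 → r
s(18): 17·(18−24)=-102≡2 → c
r(17): 17·(17−24)=-119≡11 → l
f(5): 17·(5−24)=-323≡15 → p
r(17): 17·(17−24)=-119≡11 → l
x(23): 17·(23−24)=-17≡9 → j
r(17): 17·(17−24)=-119≡11 → l

whvrclpljl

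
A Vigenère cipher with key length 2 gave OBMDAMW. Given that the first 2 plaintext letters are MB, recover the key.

CA

Subtract each crib letter from the matching ciphertext letter (mod 26):
O(14)−M(12)=2 → C
B(1)−B(1)=0 → A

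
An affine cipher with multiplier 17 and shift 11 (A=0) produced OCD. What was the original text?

The inverse of 17 mod 26 is 23, since 17·23=391≡1. Apply D(y)=23·(y−11) mod 26:
O(14): 23·(14−11)=69≡17 → R
C(2): 23·(2−11)=-207≡1 → B
D(3): 23·(3−11)=-184≡24 → Y

RBY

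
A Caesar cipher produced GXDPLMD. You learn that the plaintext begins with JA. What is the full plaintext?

From the crib: G(6)−J(9)=-3≡23, so the shift is 23.
Subtract 23 from each ciphertext letter:
G(6): 6−23=-17≡9 → J
X(23): 23−23=0 → A
D(3): 3−23=-20≡6 → G
P(15): 15−23=-8≡18 → S
L(11): 11−23=-12≡14 → O
M(12): 12−23=-11≡15 → P
D(3): 3−23=-20≡6 → G

JAGSOPG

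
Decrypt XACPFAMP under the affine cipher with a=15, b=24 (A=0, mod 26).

The inverse of 15 mod 26 is 7, since 15·7=105≡1. Apply D(y)=7·(y−24) mod 26:
X(23): 7·(23−24)=-7≡19 → T
A(0): 7·(0−24)=-168≡14 → O
C(2): 7·(2−24)=-154≡2 → C
P(15): 7·(15−24)=-63≡15 → P
F(5): 7·(5−24)=-133≡23 → X
A(0): 7·(0−24)=-168≡14 → O
M(12): 7·(12−24)=-84≡20 → U
P(15): 7·(15−24)=-63≡15 → P

TOCPXOUP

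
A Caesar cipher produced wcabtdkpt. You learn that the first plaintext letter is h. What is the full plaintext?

From the crib: w(22)−h(7)=15, so the shift is 15.
Subtract 15 from each ciphertext letter:
w(22): 22−15=7 → h
c(2): 2−15=-13≡13 → n
a(0): 0−15=-15≡11 → l
b(1): 1−15=-14≡12 → m
t(19): 19−15=4 → e
d(3): 3−15=-12≡14 → o
k(10): 10−15=-5≡21 → v
p(15): 15−15=0 → a
t(19): 19−15=4 → e

hnlmeovae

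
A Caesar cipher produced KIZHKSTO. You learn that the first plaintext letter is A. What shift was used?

10

From the crib: K(10)−A(0)=10, so the shift is 10.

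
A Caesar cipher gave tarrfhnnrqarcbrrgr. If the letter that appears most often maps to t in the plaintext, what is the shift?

The most frequent ciphertext letter is r (appears 7 times).
r is position 17; t is position 19.
Shift = -2≡24.

24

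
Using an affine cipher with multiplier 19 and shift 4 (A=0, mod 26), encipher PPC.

DDQ

P(15): 19·15+4=289≡3 → D
P(15): 19·15+4=289≡3 → D
C(2): 19·2+4=42≡16 → Q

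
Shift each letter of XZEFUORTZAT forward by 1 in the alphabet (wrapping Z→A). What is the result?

YAFGVPSUABU

X(23): 23+1=24 → Y
Z(25): 25+1=26≡0 → A
E(4): 4+1=5 → F
F(5): 5+1=6 → G
U(20): 20+1=21 → V
O(14): 14+1=15 → P
R(17): 17+1=18 → S
T(19): 19+1=20 → U
Z(25): 25+1=26≡0 → A
A(0): 0+1=1 → B
T(19): 19+1=20 → U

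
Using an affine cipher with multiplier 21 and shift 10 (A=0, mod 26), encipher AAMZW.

A(0): 21·0+10=10 → K
A(0): 21·0+10=10 → K
M(12): 21·12+10=262≡2 → C
Z(25): 21·25+10=535≡15 → P
W(22): 21·22+10=472≡4 → E

KKCPE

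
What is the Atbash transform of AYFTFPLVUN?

A(0) → Z(25)
Y(24) → B(1)
F(5) → U(20)
T(19) → G(6)
F(5) → U(20)
P(15) → K(10)
L(11) → O(14)
V(21) → E(4)
U(20) → F(5)
N(13) → M(12)

ZBUGUKOEFM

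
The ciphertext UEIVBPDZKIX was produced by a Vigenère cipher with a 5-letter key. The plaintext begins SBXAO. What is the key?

CDLVN

Subtract each crib letter from the matching ciphertext letter (mod 26):
U(20)−S(18)=2 → C
E(4)−B(1)=3 → D
I(8)−X(23)=-15≡11 → L
V(21)−A(0)=21 → V
B(1)−O(14)=-13≡13 → N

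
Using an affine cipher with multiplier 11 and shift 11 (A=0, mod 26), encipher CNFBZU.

C(2): 11·2+11=33≡7 → H
N(13): 11·13+11=154≡24 → Y
F(5): 11·5+11=66≡14 → O
B(1): 11·1+11=22 → W
Z(25): 11·25+11=286≡0 → A
U(20): 11·20+11=231≡23 → X

HYOWAX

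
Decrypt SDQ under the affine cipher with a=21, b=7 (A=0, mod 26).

The inverse of 21 mod 26 is 5, since 21·5=105≡1. Apply D(y)=5·(y−7) mod 26:
S(18): 5·(18−7)=55≡3 → D
D(3): 5·(3−7)=-20≡6 → G
Q(16): 5·(16−7)=45≡19 → T

DGT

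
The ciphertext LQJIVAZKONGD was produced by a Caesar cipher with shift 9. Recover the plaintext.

CHAZMRQBFEXU

L(11): 11−9=2 → C
Q(16): 16−9=7 → H
J(9): 9−9=0 → A
I(8): 8−9=-1≡25 → Z
V(21): 21−9=12 → M
A(0): 0−9=-9≡17 → R
Z(25): 25−9=16 → Q
K(10): 10−9=1 → B
O(14): 14−9=5 → F
N(13): 13−9=4 → E
G(6): 6−9=-3≡23 → X
D(3): 3−9=-6≡20 → U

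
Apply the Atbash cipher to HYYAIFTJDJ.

H(7) → S(18)
Y(24) → B(1)
Y(24) → B(1)
A(0) → Z(25)
I(8) → R(17)
F(5) → U(20)
T(19) → G(6)
J(9) → Q(16)
D(3) → W(22)
J(9) → Q(16)

SBBZRUGQWQ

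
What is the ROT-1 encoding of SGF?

S(18): 18+1=19 → T
G(6): 6+1=7 → H
F(5): 5+1=6 → G

THG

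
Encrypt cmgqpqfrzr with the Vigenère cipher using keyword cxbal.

ejhqascszc

Repeat the key across the message: cxbalcxbal
c(2)+c(2): 4 → e
m(12)+x(23): 35≡9 → j
g(6)+b(1): 7 → h
q(16)+a(0): 16 → q
p(15)+l(11): 26≡0 → a
q(16)+c(2): 18 → s
f(5)+x(23): 28≡2 → c
r(17)+b(1): 18 → s
z(25)+a(0): 25 → z
r(17)+l(11): 28≡2 → c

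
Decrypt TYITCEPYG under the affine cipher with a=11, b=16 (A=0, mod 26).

FWEFUGHWS

The inverse of 11 mod 26 is 19, since 11·19=209≡1. Apply D(y)=19·(y−16) mod 26:
T(19): 19·(19−16)=57≡5 → F
Y(24): 19·(24−16)=152≡22 → W
I(8): 19·(8−16)=-152≡4 → E
T(19): 19·(19−16)=57≡5 → F
C(2): 19·(2−16)=-266≡20 → U
E(4): 19·(4−16)=-228≡6 → G
P(15): 19·(15−16)=-19≡7 → H
Y(24): 19·(24−16)=152≡22 → W
G(6): 19·(6−16)=-190≡18 → S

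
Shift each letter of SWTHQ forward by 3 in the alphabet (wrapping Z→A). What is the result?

S(18): 18+3=21 → V
W(22): 22+3=25 → Z
T(19): 19+3=22 → W
H(7): 7+3=10 → K
Q(16): 16+3=19 → T

VZWKT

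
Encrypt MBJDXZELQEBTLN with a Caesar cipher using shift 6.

SHPJDFKRWKHZRT

M(12): 12+6=18 → S
B(1): 1+6=7 → H
J(9): 9+6=15 → P
D(3): 3+6=9 → J
X(23): 23+6=29≡3 → D
Z(25): 25+6=31≡5 → F
E(4): 4+6=10 → K
L(11): 11+6=17 → R
Q(16): 16+6=22 → W
E(4): 4+6=10 → K
B(1): 1+6=7 → H
T(19): 19+6=25 → Z
L(11): 11+6=17 → R
N(13): 13+6=19 → T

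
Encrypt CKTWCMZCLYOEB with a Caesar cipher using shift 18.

UCLOUERUDQGWT

C(2): 2+18=20 → U
K(10): 10+18=28≡2 → C
T(19): 19+18=37≡11 → L
W(22): 22+18=40≡14 → O
C(2): 2+18=20 → U
M(12): 12+18=30≡4 → E
Z(25): 25+18=43≡17 → R
C(2): 2+18=20 → U
L(11): 11+18=29≡3 → D
Y(24): 24+18=42≡16 → Q
O(14): 14+18=32≡6 → G
E(4): 4+18=22 → W
B(1): 1+18=19 → T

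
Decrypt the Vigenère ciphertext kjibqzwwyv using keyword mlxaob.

yylbcyklbv

Repeat the key across the ciphertext: mlxaobmlxa
k(10)−m(12): -2≡24 → y
j(9)−l(11): -2≡24 → y
i(8)−x(23): -15≡11 → l
b(1)−a(0): 1 → b
q(16)−o(14): 2 → c
z(25)−b(1): 24 → y
w(22)−m(12): 10 → k
w(22)−l(11): 11 → l
y(24)−x(23): 1 → b
v(21)−a(0): 21 → v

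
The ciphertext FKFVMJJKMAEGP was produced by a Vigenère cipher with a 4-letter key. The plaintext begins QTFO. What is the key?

PRAH

Subtract each crib letter from the matching ciphertext letter (mod 26):
F(5)−Q(16)=-11≡15 → P
K(10)−T(19)=-9≡17 → R
F(5)−F(5)=0 → A
V(21)−O(14)=7 → H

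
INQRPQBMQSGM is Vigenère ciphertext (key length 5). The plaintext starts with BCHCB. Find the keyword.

Subtract each crib letter from the matching ciphertext letter (mod 26):
I(8)−B(1)=7 → H
N(13)−C(2)=11 → L
Q(16)−H(7)=9 → J
R(17)−C(2)=15 → P
P(15)−B(1)=14 → O

HLJPO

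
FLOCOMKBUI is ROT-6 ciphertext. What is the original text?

F(5): 5−6=-1≡25 → Z
L(11): 11−6=5 → F
O(14): 14−6=8 → I
C(2): 2−6=-4≡22 → W
O(14): 14−6=8 → I
M(12): 12−6=6 → G
K(10): 10−6=4 → E
B(1): 1−6=-5≡21 → V
U(20): 20−6=14 → O
I(8): 8−6=2 → C

ZFIWIGEVOC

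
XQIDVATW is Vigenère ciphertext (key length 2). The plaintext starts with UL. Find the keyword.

DF

Subtract each crib letter from the matching ciphertext letter (mod 26):
X(23)−U(20)=3 → D
Q(16)−L(11)=5 → F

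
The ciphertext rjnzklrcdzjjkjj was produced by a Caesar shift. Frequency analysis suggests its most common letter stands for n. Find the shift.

The most frequent ciphertext letter is j (appears 5 times).
j is position 9; n is position 13.
Shift = -4≡22.

22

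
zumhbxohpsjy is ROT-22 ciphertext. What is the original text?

z(25): 25−22=3 → d
u(20): 20−22=-2≡24 → y
m(12): 12−22=-10≡16 → q
h(7): 7−22=-15≡11 → l
b(1): 1−22=-21≡5 → f
x(23): 23−22=1 → b
o(14): 14−22=-8≡18 → s
h(7): 7−22=-15≡11 → l
p(15): 15−22=-7≡19 → t
s(18): 18−22=-4≡22 → w
j(9): 9−22=-13≡13 → n
y(24): 24−22=2 → c

dyqlfbsltwnc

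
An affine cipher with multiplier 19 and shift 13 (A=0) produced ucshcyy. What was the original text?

The inverse of 19 mod 26 is 11, since 19·11=209≡1. Apply D(y)=11·(y−13) mod 26:
u(20): 11·(20−13)=77≡25 → z
c(2): 11·(2−13)=-121≡9 → j
s(18): 11·(18−13)=55≡3 → d
h(7): 11·(7−13)=-66≡12 → m
c(2): 11·(2−13)=-121≡9 → j
y(24): 11·(24−13)=121≡17 → r
y(24): 11·(24−13)=121≡17 → r

zjdmjrr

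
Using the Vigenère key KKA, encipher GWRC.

Repeat the key across the message: KKAK
G(6)+K(10): 16 → Q
W(22)+K(10): 32≡6 → G
R(17)+A(0): 17 → R
C(2)+K(10): 12 → M

QGRM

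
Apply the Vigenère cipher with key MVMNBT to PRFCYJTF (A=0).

BMRPZCFA

Repeat the key across the message: MVMNBTMV
P(15)+M(12): 27≡1 → B
R(17)+V(21): 38≡12 → M
F(5)+M(12): 17 → R
C(2)+N(13): 15 → P
Y(24)+B(1): 25 → Z
J(9)+T(19): 28≡2 → C
T(19)+M(12): 31≡5 → F
F(5)+V(21): 26≡0 → A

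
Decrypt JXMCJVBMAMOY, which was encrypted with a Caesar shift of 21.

J(9): 9−21=-12≡14 → O
X(23): 23−21=2 → C
M(12): 12−21=-9≡17 → R
C(2): 2−21=-19≡7 → H
J(9): 9−21=-12≡14 → O
V(21): 21−21=0 → A
B(1): 1−21=-20≡6 → G
M(12): 12−21=-9≡17 → R
A(0): 0−21=-21≡5 → F
M(12): 12−21=-9≡17 → R
O(14): 14−21=-7≡19 → T
Y(24): 24−21=3 → D

OCRHOAGRFRTD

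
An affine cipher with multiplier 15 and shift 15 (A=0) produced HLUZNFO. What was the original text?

WYJSMIT

The inverse of 15 mod 26 is 7, since 15·7=105≡1. Apply D(y)=7·(y−15) mod 26:
H(7): 7·(7−15)=-56≡22 → W
L(11): 7·(11−15)=-28≡24 → Y
U(20): 7·(20−15)=35≡9 → J
Z(25): 7·(25−15)=70≡18 → S
N(13): 7·(13−15)=-14≡12 → M
F(5): 7·(5−15)=-70≡8 → I
O(14): 7·(14−15)=-7≡19 → T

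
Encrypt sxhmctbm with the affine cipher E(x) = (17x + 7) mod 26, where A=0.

biwdpsyd

s(18): 17·18+7=313≡1 → b
x(23): 17·23+7=398≡8 → i
h(7): 17·7+7=126≡22 → w
m(12): 17·12+7=211≡3 → d
c(2): 17·2+7=41≡15 → p
t(19): 17·19+7=330≡18 → s
b(1): 17·1+7=24 → y
m(12): 17·12+7=211≡3 → d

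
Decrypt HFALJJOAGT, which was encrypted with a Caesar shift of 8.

H(7): 7−8=-1≡25 → Z
F(5): 5−8=-3≡23 → X
A(0): 0−8=-8≡18 → S
L(11): 11−8=3 → D
J(9): 9−8=1 → B
J(9): 9−8=1 → B
O(14): 14−8=6 → G
A(0): 0−8=-8≡18 → S
G(6): 6−8=-2≡24 → Y
T(19): 19−8=11 → L

ZXSDBBGSYL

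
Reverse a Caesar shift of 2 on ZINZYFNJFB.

Z(25): 25−2=23 → X
I(8): 8−2=6 → G
N(13): 13−2=11 → L
Z(25): 25−2=23 → X
Y(24): 24−2=22 → W
F(5): 5−2=3 → D
N(13): 13−2=11 → L
J(9): 9−2=7 → H
F(5): 5−2=3 → D
B(1): 1−2=-1≡25 → Z

XGLXWDLHDZ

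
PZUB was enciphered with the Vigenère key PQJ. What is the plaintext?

AJLM

Repeat the key across the ciphertext: PQJP
P(15)−P(15): 0 → A
Z(25)−Q(16): 9 → J
U(20)−J(9): 11 → L
B(1)−P(15): -14≡12 → M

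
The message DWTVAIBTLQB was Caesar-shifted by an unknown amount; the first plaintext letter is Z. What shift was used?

From the crib: D(3)−Z(25)=-22≡4, so the shift is 4.

4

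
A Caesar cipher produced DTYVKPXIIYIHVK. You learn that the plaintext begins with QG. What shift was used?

From the crib: D(3)−Q(16)=-13≡13, so the shift is 13.

13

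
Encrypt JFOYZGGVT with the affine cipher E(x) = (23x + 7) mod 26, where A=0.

J(9): 23·9+7=214≡6 → G
F(5): 23·5+7=122≡18 → S
O(14): 23·14+7=329≡17 → R
Y(24): 23·24+7=559≡13 → N
Z(25): 23·25+7=582≡10 → K
G(6): 23·6+7=145≡15 → P
G(6): 23·6+7=145≡15 → P
V(21): 23·21+7=490≡22 → W
T(19): 23·19+7=444≡2 → C

GSRNKPPWC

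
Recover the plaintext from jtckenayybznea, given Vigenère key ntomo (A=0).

waoyqahkmnmuqo

Repeat the key across the ciphertext: ntomontomontom
j(9)−n(13): -4≡22 → w
t(19)−t(19): 0 → a
c(2)−o(14): -12≡14 → o
k(10)−m(12): -2≡24 → y
e(4)−o(14): -10≡16 → q
n(13)−n(13): 0 → a
a(0)−t(19): -19≡7 → h
y(24)−o(14): 10 → k
y(24)−m(12): 12 → m
b(1)−o(14): -13≡13 → n
z(25)−n(13): 12 → m
n(13)−t(19): -6≡20 → u
e(4)−o(14): -10≡16 → q
a(0)−m(12): -12≡14 → o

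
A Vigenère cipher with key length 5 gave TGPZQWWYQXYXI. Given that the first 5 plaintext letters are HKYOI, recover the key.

MWRLI

Subtract each crib letter from the matching ciphertext letter (mod 26):
T(19)−H(7)=12 → M
G(6)−K(10)=-4≡22 → W
P(15)−Y(24)=-9≡17 → R
Z(25)−O(14)=11 → L
Q(16)−I(8)=8 → I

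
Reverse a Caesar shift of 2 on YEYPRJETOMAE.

WCWNPHCRMKYC

Y(24): 24−2=22 → W
E(4): 4−2=2 → C
Y(24): 24−2=22 → W
P(15): 15−2=13 → N
R(17): 17−2=15 → P
J(9): 9−2=7 → H
E(4): 4−2=2 → C
T(19): 19−2=17 → R
O(14): 14−2=12 → M
M(12): 12−2=10 → K
A(0): 0−2=-2≡24 → Y
E(4): 4−2=2 → C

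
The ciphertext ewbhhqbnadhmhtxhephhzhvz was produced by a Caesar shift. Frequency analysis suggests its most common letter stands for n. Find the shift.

The most frequent ciphertext letter is h (appears 8 times).
h is position 7; n is position 13.
Shift = -6≡20.

20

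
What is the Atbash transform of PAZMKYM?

P(15) → K(10)
A(0) → Z(25)
Z(25) → A(0)
M(12) → N(13)
K(10) → P(15)
Y(24) → B(1)
M(12) → N(13)

KZANPBN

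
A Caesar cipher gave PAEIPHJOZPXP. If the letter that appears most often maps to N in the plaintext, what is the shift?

2

The most frequent ciphertext letter is P (appears 4 times).
P is position 15; N is position 13.
Shift = 2.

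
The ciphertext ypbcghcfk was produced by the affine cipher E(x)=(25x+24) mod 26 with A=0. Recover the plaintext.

ajxwsrwto

The inverse of 25 mod 26 is 25, since 25·25=625≡1. Apply D(y)=25·(y−24) mod 26:
y(24): 25·(24−24)=0 → a
p(15): 25·(15−24)=-225≡9 → j
b(1): 25·(1−24)=-575≡23 → x
c(2): 25·(2−24)=-550≡22 → w
g(6): 25·(6−24)=-450≡18 → s
h(7): 25·(7−24)=-425≡17 → r
c(2): 25·(2−24)=-550≡22 → w
f(5): 25·(5−24)=-475≡19 → t
k(10): 25·(10−24)=-350≡14 → o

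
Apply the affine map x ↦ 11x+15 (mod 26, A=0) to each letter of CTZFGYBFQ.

LQESDTASJ

C(2): 11·2+15=37≡11 → L
T(19): 11·19+15=224≡16 → Q
Z(25): 11·25+15=290≡4 → E
F(5): 11·5+15=70≡18 → S
G(6): 11·6+15=81≡3 → D
Y(24): 11·24+15=279≡19 → T
B(1): 11·1+15=26≡0 → A
F(5): 11·5+15=70≡18 → S
Q(16): 11·16+15=191≡9 → J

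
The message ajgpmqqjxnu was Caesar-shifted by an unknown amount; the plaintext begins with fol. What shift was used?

21

From the crib: a(0)−f(5)=-5≡21, so the shift is 21.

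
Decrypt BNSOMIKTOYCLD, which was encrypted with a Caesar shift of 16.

B(1): 1−16=-15≡11 → L
N(13): 13−16=-3≡23 → X
S(18): 18−16=2 → C
O(14): 14−16=-2≡24 → Y
M(12): 12−16=-4≡22 → W
I(8): 8−16=-8≡18 → S
K(10): 10−16=-6≡20 → U
T(19): 19−16=3 → D
O(14): 14−16=-2≡24 → Y
Y(24): 24−16=8 → I
C(2): 2−16=-14≡12 → M
L(11): 11−16=-5≡21 → V
D(3): 3−16=-13≡13 → N

LXCYWSUDYIMVN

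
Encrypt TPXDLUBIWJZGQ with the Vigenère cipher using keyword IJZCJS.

BYWFUMJRVLIYY

Repeat the key across the message: IJZCJSIJZCJSI
T(19)+I(8): 27≡1 → B
P(15)+J(9): 24 → Y
X(23)+Z(25): 48≡22 → W
D(3)+C(2): 5 → F
L(11)+J(9): 20 → U
U(20)+S(18): 38≡12 → M
B(1)+I(8): 9 → J
I(8)+J(9): 17 → R
W(22)+Z(25): 47≡21 → V
J(9)+C(2): 11 → L
Z(25)+J(9): 34≡8 → I
G(6)+S(18): 24 → Y
Q(16)+I(8): 24 → Y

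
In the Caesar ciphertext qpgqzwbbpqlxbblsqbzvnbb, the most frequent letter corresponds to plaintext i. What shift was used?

The most frequent ciphertext letter is b (appears 7 times).
b is position 1; i is position 8.
Shift = -7≡19.

19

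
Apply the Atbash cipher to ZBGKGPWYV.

AYTPTKDBE

Z(25) → A(0)
B(1) → Y(24)
G(6) → T(19)
K(10) → P(15)
G(6) → T(19)
P(15) → K(10)
W(22) → D(3)
Y(24) → B(1)
V(21) → E(4)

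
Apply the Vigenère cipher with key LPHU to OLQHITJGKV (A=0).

Repeat the key across the message: LPHULPHULP
O(14)+L(11): 25 → Z
L(11)+P(15): 26≡0 → A
Q(16)+H(7): 23 → X
H(7)+U(20): 27≡1 → B
I(8)+L(11): 19 → T
T(19)+P(15): 34≡8 → I
J(9)+H(7): 16 → Q
G(6)+U(20): 26≡0 → A
K(10)+L(11): 21 → V
V(21)+P(15): 36≡10 → K

ZAXBTIQAVK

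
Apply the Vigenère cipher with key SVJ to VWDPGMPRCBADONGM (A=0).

NRMHBVHMLTVMGIPE

Repeat the key across the message: SVJSVJSVJSVJSVJS
V(21)+S(18): 39≡13 → N
W(22)+V(21): 43≡17 → R
D(3)+J(9): 12 → M
P(15)+S(18): 33≡7 → H
G(6)+V(21): 27≡1 → B
M(12)+J(9): 21 → V
P(15)+S(18): 33≡7 → H
R(17)+V(21): 38≡12 → M
C(2)+J(9): 11 → L
B(1)+S(18): 19 → T
A(0)+V(21): 21 → V
D(3)+J(9): 12 → M
O(14)+S(18): 32≡6 → G
N(13)+V(21): 34≡8 → I
G(6)+J(9): 15 → P
M(12)+S(18): 30≡4 → E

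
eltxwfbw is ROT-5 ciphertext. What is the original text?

zgosrawr

e(4): 4−5=-1≡25 → z
l(11): 11−5=6 → g
t(19): 19−5=14 → o
x(23): 23−5=18 → s
w(22): 22−5=17 → r
f(5): 5−5=0 → a
b(1): 1−5=-4≡22 → w
w(22): 22−5=17 → r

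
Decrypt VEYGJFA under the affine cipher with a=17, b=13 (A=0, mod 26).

The inverse of 17 mod 26 is 23, since 17·23=391≡1. Apply D(y)=23·(y−13) mod 26:
V(21): 23·(21−13)=184≡2 → C
E(4): 23·(4−13)=-207≡1 → B
Y(24): 23·(24−13)=253≡19 → T
G(6): 23·(6−13)=-161≡21 → V
J(9): 23·(9−13)=-92≡12 → M
F(5): 23·(5−13)=-184≡24 → Y
A(0): 23·(0−13)=-299≡13 → N

CBTVMYN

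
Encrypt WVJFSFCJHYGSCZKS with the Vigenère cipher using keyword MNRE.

Repeat the key across the message: MNREMNREMNREMNRE
W(22)+M(12): 34≡8 → I
V(21)+N(13): 34≡8 → I
J(9)+R(17): 26≡0 → A
F(5)+E(4): 9 → J
S(18)+M(12): 30≡4 → E
F(5)+N(13): 18 → S
C(2)+R(17): 19 → T
J(9)+E(4): 13 → N
H(7)+M(12): 19 → T
Y(24)+N(13): 37≡11 → L
G(6)+R(17): 23 → X
S(18)+E(4): 22 → W
C(2)+M(12): 14 → O
Z(25)+N(13): 38≡12 → M
K(10)+R(17): 27≡1 → B
S(18)+E(4): 22 → W

IIAJESTNTLXWOMBW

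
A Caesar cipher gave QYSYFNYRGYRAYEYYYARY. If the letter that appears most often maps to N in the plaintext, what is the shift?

11

The most frequent ciphertext letter is Y (appears 9 times).
Y is position 24; N is position 13.
Shift = 11.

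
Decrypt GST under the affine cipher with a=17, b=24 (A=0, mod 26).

CSP

The inverse of 17 mod 26 is 23, since 17·23=391≡1. Apply D(y)=23·(y−24) mod 26:
G(6): 23·(6−24)=-414≡2 → C
S(18): 23·(18−24)=-138≡18 → S
T(19): 23·(19−24)=-115≡15 → P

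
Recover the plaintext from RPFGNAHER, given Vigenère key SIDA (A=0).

Repeat the key across the ciphertext: SIDASIDAS
R(17)−S(18): -1≡25 → Z
P(15)−I(8): 7 → H
F(5)−D(3): 2 → C
G(6)−A(0): 6 → G
N(13)−S(18): -5≡21 → V
A(0)−I(8): -8≡18 → S
H(7)−D(3): 4 → E
E(4)−A(0): 4 → E
R(17)−S(18): -1≡25 → Z

ZHCGVSEEZ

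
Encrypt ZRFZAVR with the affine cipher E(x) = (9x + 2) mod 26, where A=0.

Z(25): 9·25+2=227≡19 → T
R(17): 9·17+2=155≡25 → Z
F(5): 9·5+2=47≡21 → V
Z(25): 9·25+2=227≡19 → T
A(0): 9·0+2=2 → C
V(21): 9·21+2=191≡9 → J
R(17): 9·17+2=155≡25 → Z

TZVTCJZ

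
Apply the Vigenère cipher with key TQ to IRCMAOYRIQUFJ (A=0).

Repeat the key across the message: TQTQTQTQTQTQT
I(8)+T(19): 27≡1 → B
R(17)+Q(16): 33≡7 → H
C(2)+T(19): 21 → V
M(12)+Q(16): 28≡2 → C
A(0)+T(19): 19 → T
O(14)+Q(16): 30≡4 → E
Y(24)+T(19): 43≡17 → R
R(17)+Q(16): 33≡7 → H
I(8)+T(19): 27≡1 → B
Q(16)+Q(16): 32≡6 → G
U(20)+T(19): 39≡13 → N
F(5)+Q(16): 21 → V
J(9)+T(19): 28≡2 → C

BHVCTERHBGNVC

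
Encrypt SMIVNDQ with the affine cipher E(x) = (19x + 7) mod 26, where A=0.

LBDQUMZ

S(18): 19·18+7=349≡11 → L
M(12): 19·12+7=235≡1 → B
I(8): 19·8+7=159≡3 → D
V(21): 19·21+7=406≡16 → Q
N(13): 19·13+7=254≡20 → U
D(3): 19·3+7=64≡12 → M
Q(16): 19·16+7=311≡25 → Z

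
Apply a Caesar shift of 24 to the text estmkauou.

cqrkiysms

e(4): 4+24=28≡2 → c
s(18): 18+24=42≡16 → q
t(19): 19+24=43≡17 → r
m(12): 12+24=36≡10 → k
k(10): 10+24=34≡8 → i
a(0): 0+24=24 → y
u(20): 20+24=44≡18 → s
o(14): 14+24=38≡12 → m
u(20): 20+24=44≡18 → s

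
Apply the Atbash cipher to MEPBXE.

NVKYCV

M(12) → N(13)
E(4) → V(21)
P(15) → K(10)
B(1) → Y(24)
X(23) → C(2)
E(4) → V(21)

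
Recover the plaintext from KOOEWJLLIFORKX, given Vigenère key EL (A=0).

Repeat the key across the ciphertext: ELELELELELELEL
K(10)−E(4): 6 → G
O(14)−L(11): 3 → D
O(14)−E(4): 10 → K
E(4)−L(11): -7≡19 → T
W(22)−E(4): 18 → S
J(9)−L(11): -2≡24 → Y
L(11)−E(4): 7 → H
L(11)−L(11): 0 → A
I(8)−E(4): 4 → E
F(5)−L(11): -6≡20 → U
O(14)−E(4): 10 → K
R(17)−L(11): 6 → G
K(10)−E(4): 6 → G
X(23)−L(11): 12 → M

GDKTSYHAEUKGGM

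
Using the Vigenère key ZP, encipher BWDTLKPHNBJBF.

Repeat the key across the message: ZPZPZPZPZPZPZ
B(1)+Z(25): 26≡0 → A
W(22)+P(15): 37≡11 → L
D(3)+Z(25): 28≡2 → C
T(19)+P(15): 34≡8 → I
L(11)+Z(25): 36≡10 → K
K(10)+P(15): 25 → Z
P(15)+Z(25): 40≡14 → O
H(7)+P(15): 22 → W
N(13)+Z(25): 38≡12 → M
B(1)+P(15): 16 → Q
J(9)+Z(25): 34≡8 → I
B(1)+P(15): 16 → Q
F(5)+Z(25): 30≡4 → E

ALCIKZOWMQIQE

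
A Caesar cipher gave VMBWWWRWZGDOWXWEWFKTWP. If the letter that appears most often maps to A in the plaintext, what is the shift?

The most frequent ciphertext letter is W (appears 8 times).
W is position 22; A is position 0.
Shift = 22.

22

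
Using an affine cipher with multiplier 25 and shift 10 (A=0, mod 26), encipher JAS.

J(9): 25·9+10=235≡1 → B
A(0): 25·0+10=10 → K
S(18): 25·18+10=460≡18 → S

BKS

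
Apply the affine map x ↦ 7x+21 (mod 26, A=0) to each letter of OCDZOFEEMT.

PJQOPEXXBY

O(14): 7·14+21=119≡15 → P
C(2): 7·2+21=35≡9 → J
D(3): 7·3+21=42≡16 → Q
Z(25): 7·25+21=196≡14 → O
O(14): 7·14+21=119≡15 → P
F(5): 7·5+21=56≡4 → E
E(4): 7·4+21=49≡23 → X
E(4): 7·4+21=49≡23 → X
M(12): 7·12+21=105≡1 → B
T(19): 7·19+21=154≡24 → Y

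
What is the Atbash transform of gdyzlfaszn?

twbaouzham

g(6) → t(19)
d(3) → w(22)
y(24) → b(1)
z(25) → a(0)
l(11) → o(14)
f(5) → u(20)
a(0) → z(25)
s(18) → h(7)
z(25) → a(0)
n(13) → m(12)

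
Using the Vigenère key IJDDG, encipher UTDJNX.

Repeat the key across the message: IJDDGI
U(20)+I(8): 28≡2 → C
T(19)+J(9): 28≡2 → C
D(3)+D(3): 6 → G
J(9)+D(3): 12 → M
N(13)+G(6): 19 → T
X(23)+I(8): 31≡5 → F

CCGMTF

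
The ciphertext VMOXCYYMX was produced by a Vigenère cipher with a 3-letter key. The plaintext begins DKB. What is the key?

SCN

Subtract each crib letter from the matching ciphertext letter (mod 26):
V(21)−D(3)=18 → S
M(12)−K(10)=2 → C
O(14)−B(1)=13 → N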